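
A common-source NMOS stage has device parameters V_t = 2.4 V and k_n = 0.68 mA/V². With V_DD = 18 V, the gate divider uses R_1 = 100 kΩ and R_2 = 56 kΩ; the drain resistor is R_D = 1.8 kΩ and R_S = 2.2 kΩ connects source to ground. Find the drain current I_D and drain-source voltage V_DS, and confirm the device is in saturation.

I_D ≈ 1 mA, V_DS ≈ 14 V

V_G = V_DD·R_2/(R_1+R_2) = 18×56/156 = 6.46 V.
Assume saturation: I_D = (k_n/2)(V_GS − V_t)² with V_GS = V_G − I_D·R_S = 6.46 − 2.2·I_D.
Substituting gives 1.65·I_D² − 7.08·I_D + 5.61 = 0, with roots I_D = 1.05 or 3.25 mA.
The root I_D = 3.25 mA gives V_GS = -0.693 V ≤ V_t, so take I_D = 1.05 mA.
Then V_GS = 4.16 V and V_DS = V_DD − I_D(R_D+R_S) = 18 − 1.05×4 = 13.8 V.
Saturation requires V_DS ≥ V_GS − V_t = 1.76 V; 13.8 ≥ 1.76 ✓.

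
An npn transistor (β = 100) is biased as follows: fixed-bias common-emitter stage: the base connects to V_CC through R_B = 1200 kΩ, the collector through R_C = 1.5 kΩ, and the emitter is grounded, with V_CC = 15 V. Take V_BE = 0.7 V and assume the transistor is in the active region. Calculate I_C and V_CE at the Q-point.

Base loop: V_CC = I_B·R_B + V_BE, so I_B = (15 − 0.7)/1200 kΩ = 0.0119 mA.
In the active region I_C = β·I_B = 100 × 0.0119 = 1.19 mA.
Collector loop: V_CE = V_CC − I_C·R_C = 15 − 1.19×1.5 = 13.2 V.
Since V_CE = 13.2 V > V_CE(sat) ≈ 0.2 V, the transistor is in the active region as assumed.

I_C ≈ 1.2 mA, V_CE ≈ 13 V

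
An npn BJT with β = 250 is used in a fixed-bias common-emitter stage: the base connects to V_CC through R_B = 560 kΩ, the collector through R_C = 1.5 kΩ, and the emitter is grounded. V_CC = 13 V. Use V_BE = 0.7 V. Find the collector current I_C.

I_C ≈ 5.5 mA

Base loop: V_CC = I_B·R_B + V_BE, so I_B = (13 − 0.7)/560 kΩ = 0.022 mA.
In the active region I_C = β·I_B = 250 × 0.022 = 5.49 mA.
Collector loop: V_CE = V_CC − I_C·R_C = 13 − 5.49×1.5 = 4.76 V.
Since V_CE = 4.76 V > V_CE(sat) ≈ 0.2 V, the transistor is in the active region as assumed.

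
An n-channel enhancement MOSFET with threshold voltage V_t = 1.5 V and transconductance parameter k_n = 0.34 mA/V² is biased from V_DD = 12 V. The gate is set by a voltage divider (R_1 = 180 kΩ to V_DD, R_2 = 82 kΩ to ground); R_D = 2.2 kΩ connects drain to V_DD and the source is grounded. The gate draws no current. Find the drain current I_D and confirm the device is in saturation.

I_D ≈ 0.87 mA

V_G = V_DD·R_2/(R_1+R_2) = 12×82/262 = 3.76 V. With the source grounded, V_GS = V_G = 3.76 V.
Assume saturation: I_D = (k_n/2)(V_GS − V_t)² = (0.34/2)×(3.76 − 1.5)² = 0.17×2.26² = 0.865 mA.
V_DS = V_DD − I_D·R_D = 12 − 0.865×2.2 = 10.1 V.
Saturation requires V_DS ≥ V_GS − V_t = 2.26 V; 10.1 ≥ 2.26 ✓.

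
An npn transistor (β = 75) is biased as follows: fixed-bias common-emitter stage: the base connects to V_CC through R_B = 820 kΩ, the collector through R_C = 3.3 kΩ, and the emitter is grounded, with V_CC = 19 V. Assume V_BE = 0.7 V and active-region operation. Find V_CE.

Base loop: V_CC = I_B·R_B + V_BE, so I_B = (19 − 0.7)/820 kΩ = 0.0223 mA.
In the active region I_C = β·I_B = 75 × 0.0223 = 1.67 mA.
Collector loop: V_CE = V_CC − I_C·R_C = 19 − 1.67×3.3 = 13.5 V.
Since V_CE = 13.5 V > V_CE(sat) ≈ 0.2 V, the transistor is in the active region as assumed.

V_CE ≈ 13 V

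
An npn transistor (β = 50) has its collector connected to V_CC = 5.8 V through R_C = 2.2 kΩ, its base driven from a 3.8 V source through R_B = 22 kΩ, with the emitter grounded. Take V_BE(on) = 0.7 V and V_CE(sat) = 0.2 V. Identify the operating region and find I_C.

Assume active: I_B = (3.8 − 0.7)/22 = 0.141 mA, giving I_C = β·I_B = 7.05 mA.
But then V_CE = 5.8 − 7.05×2.2 = -9.7 V < V_CE(sat) = 0.2 V — impossible in the active region.
So the transistor is saturated. With V_CE = 0.2 V, I_C = (V_CC − 0.2)/R_C = 5.6/2.2 = 2.55 mA.
Check: β·I_B = 7.05 mA > I_C = 2.55 mA, confirming saturation.

saturation; I_C ≈ 2.5 mA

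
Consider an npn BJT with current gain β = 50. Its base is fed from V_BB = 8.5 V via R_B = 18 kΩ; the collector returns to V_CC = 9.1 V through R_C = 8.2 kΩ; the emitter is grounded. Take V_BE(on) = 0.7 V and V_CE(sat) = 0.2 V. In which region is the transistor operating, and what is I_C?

saturation; I_C ≈ 1.1 mA

Assume active: I_B = (8.5 − 0.7)/18 = 0.433 mA, giving I_C = β·I_B = 21.7 mA.
But then V_CE = 9.1 − 21.7×8.2 = -169 V < V_CE(sat) = 0.2 V — impossible in the active region.
So the transistor is saturated. With V_CE = 0.2 V, I_C = (V_CC − 0.2)/R_C = 8.9/8.2 = 1.09 mA.
Check: β·I_B = 21.7 mA > I_C = 1.09 mA, confirming saturation.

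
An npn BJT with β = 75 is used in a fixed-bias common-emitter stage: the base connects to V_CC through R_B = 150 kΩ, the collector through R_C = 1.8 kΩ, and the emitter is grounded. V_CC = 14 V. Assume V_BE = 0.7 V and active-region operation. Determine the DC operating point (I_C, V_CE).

I_C ≈ 6.7 mA, V_CE ≈ 2 V

Base loop: V_CC = I_B·R_B + V_BE, so I_B = (14 − 0.7)/150 kΩ = 0.0887 mA.
In the active region I_C = β·I_B = 75 × 0.0887 = 6.65 mA.
Collector loop: V_CE = V_CC − I_C·R_C = 14 − 6.65×1.8 = 2.03 V.
Since V_CE = 2.03 V > V_CE(sat) ≈ 0.2 V, the transistor is in the active region as assumed.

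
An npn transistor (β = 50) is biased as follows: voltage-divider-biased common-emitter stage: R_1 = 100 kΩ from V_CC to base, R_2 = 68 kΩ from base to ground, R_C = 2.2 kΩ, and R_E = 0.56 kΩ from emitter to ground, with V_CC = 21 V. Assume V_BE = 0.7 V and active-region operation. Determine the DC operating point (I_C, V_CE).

I_C ≈ 5.6 mA, V_CE ≈ 5.3 V

Thevenize the base divider: V_Th = V_CC·R_2/(R_1+R_2) = 21×68/168 = 8.5 V, R_Th = R_1‖R_2 = 40.5 kΩ.
Base-emitter loop: V_Th = I_B·R_Th + V_BE + (β+1)I_B·R_E, so I_B = (8.5 − 0.7) / (40.5 + 51×0.56) = 0.113 mA.
I_C = β·I_B = 50×0.113 = 5.65 mA, and I_E = (β+1)I_B = 5.76 mA.
V_CE = V_CC − I_C·R_C − I_E·R_E = 21 − 5.65×2.2 − 5.76×0.56 = 5.34 V.
V_CE = 5.34 V > 0.2 V confirms active-region operation.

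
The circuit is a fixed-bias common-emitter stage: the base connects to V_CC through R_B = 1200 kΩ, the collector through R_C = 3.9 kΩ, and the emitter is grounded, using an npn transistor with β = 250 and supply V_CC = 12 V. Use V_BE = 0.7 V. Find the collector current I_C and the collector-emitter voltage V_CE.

Base loop: V_CC = I_B·R_B + V_BE, so I_B = (12 − 0.7)/1200 kΩ = 0.00942 mA.
In the active region I_C = β·I_B = 250 × 0.00942 = 2.35 mA.
Collector loop: V_CE = V_CC − I_C·R_C = 12 − 2.35×3.9 = 2.82 V.
Since V_CE = 2.82 V > V_CE(sat) ≈ 0.2 V, the transistor is in the active region as assumed.

I_C ≈ 2.4 mA, V_CE ≈ 2.8 V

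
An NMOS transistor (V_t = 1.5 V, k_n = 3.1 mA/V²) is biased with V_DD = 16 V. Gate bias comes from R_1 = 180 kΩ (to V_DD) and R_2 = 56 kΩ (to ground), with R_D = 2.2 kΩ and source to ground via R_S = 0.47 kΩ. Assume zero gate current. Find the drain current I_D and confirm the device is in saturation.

V_G = V_DD·R_2/(R_1+R_2) = 16×56/236 = 3.8 V.
Assume saturation: I_D = (k_n/2)(V_GS − V_t)² with V_GS = V_G − I_D·R_S = 3.8 − 0.47·I_D.
Substituting gives 0.342·I_D² − 4.35·I_D + 8.18 = 0, with roots I_D = 2.3 or 10.4 mA.
The root I_D = 10.4 mA gives V_GS = -1.09 V ≤ V_t, so take I_D = 2.3 mA.
Then V_GS = 2.72 V and V_DS = V_DD − I_D(R_D+R_S) = 16 − 2.3×2.67 = 9.87 V.
Saturation requires V_DS ≥ V_GS − V_t = 1.22 V; 9.87 ≥ 1.22 ✓.

I_D ≈ 2.3 mA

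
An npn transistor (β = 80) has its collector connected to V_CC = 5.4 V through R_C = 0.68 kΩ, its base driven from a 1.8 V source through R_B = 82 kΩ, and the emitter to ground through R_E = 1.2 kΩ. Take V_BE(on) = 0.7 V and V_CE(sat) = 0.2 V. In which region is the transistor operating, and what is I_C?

active; I_C ≈ 0.49 mA

Assume active. Base-emitter loop: I_B = (V_BB − V_BE)/(R_B + (β+1)R_E) = (1.8 − 0.7)/(82 + 81×1.2) = 0.00614 mA.
I_C = β·I_B = 80×0.00614 = 0.491 mA.
V_CE = V_CC − I_C·R_C − I_E·R_E = 5.4 − 0.491×0.68 − 0.497×1.2 = 4.47 V > V_CE(sat), so the active-region assumption holds.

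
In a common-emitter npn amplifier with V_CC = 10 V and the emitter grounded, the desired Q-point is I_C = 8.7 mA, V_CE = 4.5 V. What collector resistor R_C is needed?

Collector loop: V_CC = I_C·R_C + V_CE.
R_C = (V_CC − V_CE)/I_C = (10 − 4.5)/8.7 = 0.632 kΩ.

R_C ≈ 0.63 kΩ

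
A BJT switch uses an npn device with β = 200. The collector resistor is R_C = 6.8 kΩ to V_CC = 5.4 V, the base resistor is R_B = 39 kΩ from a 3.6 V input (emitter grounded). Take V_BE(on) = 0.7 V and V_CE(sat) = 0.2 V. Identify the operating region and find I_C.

Assume active: I_B = (3.6 − 0.7)/39 = 0.0744 mA, giving I_C = β·I_B = 14.9 mA.
But then V_CE = 5.4 − 14.9×6.8 = -95.7 V < V_CE(sat) = 0.2 V — impossible in the active region.
So the transistor is saturated. With V_CE = 0.2 V, I_C = (V_CC − 0.2)/R_C = 5.2/6.8 = 0.765 mA.
Check: β·I_B = 14.9 mA > I_C = 0.765 mA, confirming saturation.

saturation; I_C ≈ 0.76 mA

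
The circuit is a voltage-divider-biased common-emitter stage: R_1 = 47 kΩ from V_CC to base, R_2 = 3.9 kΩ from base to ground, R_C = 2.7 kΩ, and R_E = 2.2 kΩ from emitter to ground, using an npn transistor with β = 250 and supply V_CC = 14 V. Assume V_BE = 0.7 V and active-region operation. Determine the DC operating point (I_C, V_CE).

Thevenize the base divider: V_Th = V_CC·R_2/(R_1+R_2) = 14×3.9/50.9 = 1.07 V, R_Th = R_1‖R_2 = 3.6 kΩ.
Base-emitter loop: V_Th = I_B·R_Th + V_BE + (β+1)I_B·R_E, so I_B = (1.07 − 0.7) / (3.6 + 251×2.2) = 0.000671 mA.
I_C = β·I_B = 250×0.000671 = 0.168 mA, and I_E = (β+1)I_B = 0.168 mA.
V_CE = V_CC − I_C·R_C − I_E·R_E = 14 − 0.168×2.7 − 0.168×2.2 = 13.2 V.
V_CE = 13.2 V > 0.2 V confirms active-region operation.

I_C ≈ 0.17 mA, V_CE ≈ 13 V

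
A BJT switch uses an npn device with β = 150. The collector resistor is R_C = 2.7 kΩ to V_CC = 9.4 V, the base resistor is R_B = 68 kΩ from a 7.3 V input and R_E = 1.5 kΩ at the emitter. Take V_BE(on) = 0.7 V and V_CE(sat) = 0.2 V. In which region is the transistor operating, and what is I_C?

saturation; I_C ≈ 2.2 mA

Assume active: I_B = (7.3 − 0.7)/(68 + 151×1.5) = 0.0224 mA, I_C = β·I_B = 3.36 mA.
Then V_CE = 9.4 − 3.36×2.7 − 3.38×1.5 = -4.75 V < 0.2 V — the active assumption fails.
Re-solve with V_CE = 0.2 V. KCL at the emitter: V_E/R_E = (V_BB−0.7−V_E)/R_B + (V_CC−0.2−V_E)/R_C, giving V_E = 3.33 V.
I_C = (V_CC − 0.2 − V_E)/R_C = (9.2 − 3.33)/2.7 = 2.17 mA.
Check: I_B = (6.6 − 3.33)/68 = 0.0481 mA, and β·I_B = 7.21 mA > I_C, confirming saturation.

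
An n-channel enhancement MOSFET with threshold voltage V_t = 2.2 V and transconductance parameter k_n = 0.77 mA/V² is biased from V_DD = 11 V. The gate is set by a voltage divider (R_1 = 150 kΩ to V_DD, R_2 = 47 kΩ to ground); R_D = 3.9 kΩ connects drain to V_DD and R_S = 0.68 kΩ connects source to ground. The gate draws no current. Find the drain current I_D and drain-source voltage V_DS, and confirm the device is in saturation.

I_D ≈ 0.057 mA, V_DS ≈ 11 V

V_G = V_DD·R_2/(R_1+R_2) = 11×47/197 = 2.62 V.
Assume saturation: I_D = (k_n/2)(V_GS − V_t)² with V_GS = V_G − I_D·R_S = 2.62 − 0.68·I_D.
Substituting gives 0.178·I_D² − 1.22·I_D + 0.0693 = 0, with roots I_D = 0.0572 or 6.81 mA.
The root I_D = 6.81 mA gives V_GS = -2.01 V ≤ V_t, so take I_D = 0.0572 mA.
Then V_GS = 2.59 V and V_DS = V_DD − I_D(R_D+R_S) = 11 − 0.0572×4.58 = 10.7 V.
Saturation requires V_DS ≥ V_GS − V_t = 0.385 V; 10.7 ≥ 0.385 ✓.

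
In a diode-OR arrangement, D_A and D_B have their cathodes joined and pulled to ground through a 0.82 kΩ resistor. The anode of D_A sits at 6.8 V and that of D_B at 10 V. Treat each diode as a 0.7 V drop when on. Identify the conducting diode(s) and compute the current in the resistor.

Only D_B conducts; I_R ≈ 11 mA

Assume both conduct. Then node N would need to be at both 6.8−0.7 = 6.1 V and 10−0.7 = 9.3 V, which is impossible.
Assume only D_B conducts: V_N = 10 − 0.7 = 9.3 V, so I_R = 9.3/0.82 = 11.3 mA.
Check D_A: its anode-to-cathode voltage is 6.8 − 9.3 = -2.5 V < 0.7 V, so it is off. The assumption is consistent.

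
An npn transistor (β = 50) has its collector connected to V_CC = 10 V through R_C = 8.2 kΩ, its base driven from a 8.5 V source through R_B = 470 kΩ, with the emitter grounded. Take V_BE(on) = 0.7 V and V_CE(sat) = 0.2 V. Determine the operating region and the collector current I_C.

Assume active. Base-emitter loop: I_B = (V_BB − V_BE)/R_B = (8.5 − 0.7)/470 = 0.0166 mA.
I_C = β·I_B = 50×0.0166 = 0.83 mA.
V_CE = V_CC − I_C·R_C = 10 − 0.83×8.2 = 3.2 V > V_CE(sat), so the active-region assumption holds.

active; I_C ≈ 0.83 mA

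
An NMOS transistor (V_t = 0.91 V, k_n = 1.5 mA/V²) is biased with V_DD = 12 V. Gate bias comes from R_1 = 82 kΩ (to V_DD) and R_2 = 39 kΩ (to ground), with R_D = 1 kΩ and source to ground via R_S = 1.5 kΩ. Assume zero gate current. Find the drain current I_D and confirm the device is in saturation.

I_D ≈ 1.1 mA

V_G = V_DD·R_2/(R_1+R_2) = 12×39/121 = 3.87 V.
Assume saturation: I_D = (k_n/2)(V_GS − V_t)² with V_GS = V_G − I_D·R_S = 3.87 − 1.5·I_D.
Substituting gives 1.69·I_D² − 7.65·I_D + 6.56 = 0, with roots I_D = 1.15 or 3.39 mA.
The root I_D = 3.39 mA gives V_GS = -1.22 V ≤ V_t, so take I_D = 1.15 mA.
Then V_GS = 2.15 V and V_DS = V_DD − I_D(R_D+R_S) = 12 − 1.15×2.5 = 9.13 V.
Saturation requires V_DS ≥ V_GS − V_t = 1.24 V; 9.13 ≥ 1.24 ✓.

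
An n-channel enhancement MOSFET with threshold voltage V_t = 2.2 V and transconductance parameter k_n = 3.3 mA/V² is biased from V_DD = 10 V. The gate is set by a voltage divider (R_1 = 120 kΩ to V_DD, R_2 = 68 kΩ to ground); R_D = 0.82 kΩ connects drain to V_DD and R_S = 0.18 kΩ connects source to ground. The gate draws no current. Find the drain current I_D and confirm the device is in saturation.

I_D ≈ 1.9 mA

V_G = V_DD·R_2/(R_1+R_2) = 10×68/188 = 3.62 V.
Assume saturation: I_D = (k_n/2)(V_GS − V_t)² with V_GS = V_G − I_D·R_S = 3.62 − 0.18·I_D.
Substituting gives 0.0535·I_D² − 1.84·I_D + 3.31 = 0, with roots I_D = 1.9 or 32.5 mA.
The root I_D = 32.5 mA gives V_GS = -2.24 V ≤ V_t, so take I_D = 1.9 mA.
Then V_GS = 3.27 V and V_DS = V_DD − I_D(R_D+R_S) = 10 − 1.9×1 = 8.1 V.
Saturation requires V_DS ≥ V_GS − V_t = 1.07 V; 8.1 ≥ 1.07 ✓.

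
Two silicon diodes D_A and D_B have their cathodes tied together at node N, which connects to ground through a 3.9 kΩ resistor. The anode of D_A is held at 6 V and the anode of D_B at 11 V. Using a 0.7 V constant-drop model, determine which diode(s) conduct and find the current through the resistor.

Assume both conduct. Then node N would need to be at both 6−0.7 = 5.3 V and 11−0.7 = 10.3 V, which is impossible.
Assume only D_B conducts: V_N = 11 − 0.7 = 10.3 V, so I_R = 10.3/3.9 = 2.64 mA.
Check D_A: its anode-to-cathode voltage is 6 − 10.3 = -4.3 V < 0.7 V, so it is off. The assumption is consistent.

Only D_B conducts; I_R ≈ 2.6 mA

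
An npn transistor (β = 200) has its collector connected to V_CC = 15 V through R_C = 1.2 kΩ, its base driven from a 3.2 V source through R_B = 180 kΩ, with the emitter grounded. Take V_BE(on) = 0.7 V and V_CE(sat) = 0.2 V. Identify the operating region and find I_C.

active; I_C ≈ 2.8 mA

Assume active. Base-emitter loop: I_B = (V_BB − V_BE)/R_B = (3.2 − 0.7)/180 = 0.0139 mA.
I_C = β·I_B = 200×0.0139 = 2.78 mA.
V_CE = V_CC − I_C·R_C = 15 − 2.78×1.2 = 11.7 V > V_CE(sat), so the active-region assumption holds.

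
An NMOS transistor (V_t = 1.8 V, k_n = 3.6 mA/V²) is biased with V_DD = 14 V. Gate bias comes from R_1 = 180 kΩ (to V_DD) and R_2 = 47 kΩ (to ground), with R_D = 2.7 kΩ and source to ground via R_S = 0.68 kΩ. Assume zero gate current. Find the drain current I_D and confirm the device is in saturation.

V_G = V_DD·R_2/(R_1+R_2) = 14×47/227 = 2.9 V.
Assume saturation: I_D = (k_n/2)(V_GS − V_t)² with V_GS = V_G − I_D·R_S = 2.9 − 0.68·I_D.
Substituting gives 0.832·I_D² − 3.69·I_D + 2.17 = 0, with roots I_D = 0.699 or 3.73 mA.
The root I_D = 3.73 mA gives V_GS = 0.36 V ≤ V_t, so take I_D = 0.699 mA.
Then V_GS = 2.42 V and V_DS = V_DD − I_D(R_D+R_S) = 14 − 0.699×3.38 = 11.6 V.
Saturation requires V_DS ≥ V_GS − V_t = 0.623 V; 11.6 ≥ 0.623 ✓.

I_D ≈ 0.7 mA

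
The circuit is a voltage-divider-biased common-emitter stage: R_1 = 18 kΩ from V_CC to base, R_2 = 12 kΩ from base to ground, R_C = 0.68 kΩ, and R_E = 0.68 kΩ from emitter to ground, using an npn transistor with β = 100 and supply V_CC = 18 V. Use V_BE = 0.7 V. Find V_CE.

V_CE ≈ 6.3 V

Thevenize the base divider: V_Th = V_CC·R_2/(R_1+R_2) = 18×12/30 = 7.2 V, R_Th = R_1‖R_2 = 7.2 kΩ.
Base-emitter loop: V_Th = I_B·R_Th + V_BE + (β+1)I_B·R_E, so I_B = (7.2 − 0.7) / (7.2 + 101×0.68) = 0.0857 mA.
I_C = β·I_B = 100×0.0857 = 8.57 mA, and I_E = (β+1)I_B = 8.65 mA.
V_CE = V_CC − I_C·R_C − I_E·R_E = 18 − 8.57×0.68 − 8.65×0.68 = 6.29 V.
V_CE = 6.29 V > 0.2 V confirms active-region operation.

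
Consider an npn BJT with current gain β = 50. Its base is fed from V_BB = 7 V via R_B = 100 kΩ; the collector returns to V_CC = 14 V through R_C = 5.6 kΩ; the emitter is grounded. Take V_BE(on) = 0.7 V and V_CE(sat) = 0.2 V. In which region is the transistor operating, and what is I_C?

saturation; I_C ≈ 2.5 mA

Assume active: I_B = (7 − 0.7)/100 = 0.063 mA, giving I_C = β·I_B = 3.15 mA.
But then V_CE = 14 − 3.15×5.6 = -3.64 V < V_CE(sat) = 0.2 V — impossible in the active region.
So the transistor is saturated. With V_CE = 0.2 V, I_C = (V_CC − 0.2)/R_C = 13.8/5.6 = 2.46 mA.
Check: β·I_B = 3.15 mA > I_C = 2.46 mA, confirming saturation.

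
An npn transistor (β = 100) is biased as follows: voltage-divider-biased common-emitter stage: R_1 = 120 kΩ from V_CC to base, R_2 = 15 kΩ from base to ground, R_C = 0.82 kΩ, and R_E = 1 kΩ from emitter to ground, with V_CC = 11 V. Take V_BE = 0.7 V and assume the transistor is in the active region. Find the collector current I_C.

I_C ≈ 0.46 mA

Thevenize the base divider: V_Th = V_CC·R_2/(R_1+R_2) = 11×15/135 = 1.22 V, R_Th = R_1‖R_2 = 13.3 kΩ.
Base-emitter loop: V_Th = I_B·R_Th + V_BE + (β+1)I_B·R_E, so I_B = (1.22 − 0.7) / (13.3 + 101×1) = 0.00457 mA.
I_C = β·I_B = 100×0.00457 = 0.457 mA, and I_E = (β+1)I_B = 0.461 mA.
V_CE = V_CC − I_C·R_C − I_E·R_E = 11 − 0.457×0.82 − 0.461×1 = 10.2 V.
V_CE = 10.2 V > 0.2 V confirms active-region operation.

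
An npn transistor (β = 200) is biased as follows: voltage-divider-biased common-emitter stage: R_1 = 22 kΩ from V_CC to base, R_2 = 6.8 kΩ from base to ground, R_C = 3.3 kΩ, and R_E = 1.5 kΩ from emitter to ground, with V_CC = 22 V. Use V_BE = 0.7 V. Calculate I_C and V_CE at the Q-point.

Thevenize the base divider: V_Th = V_CC·R_2/(R_1+R_2) = 22×6.8/28.8 = 5.19 V, R_Th = R_1‖R_2 = 5.19 kΩ.
Base-emitter loop: V_Th = I_B·R_Th + V_BE + (β+1)I_B·R_E, so I_B = (5.19 − 0.7) / (5.19 + 201×1.5) = 0.0147 mA.
I_C = β·I_B = 200×0.0147 = 2.93 mA, and I_E = (β+1)I_B = 2.95 mA.
V_CE = V_CC − I_C·R_C − I_E·R_E = 22 − 2.93×3.3 − 2.95×1.5 = 7.91 V.
V_CE = 7.91 V > 0.2 V confirms active-region operation.

I_C ≈ 2.9 mA, V_CE ≈ 7.9 V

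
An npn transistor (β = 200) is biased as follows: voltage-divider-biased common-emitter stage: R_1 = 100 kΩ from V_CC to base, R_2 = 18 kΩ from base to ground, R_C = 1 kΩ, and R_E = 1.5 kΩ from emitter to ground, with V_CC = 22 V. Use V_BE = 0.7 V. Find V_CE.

Thevenize the base divider: V_Th = V_CC·R_2/(R_1+R_2) = 22×18/118 = 3.36 V, R_Th = R_1‖R_2 = 15.3 kΩ.
Base-emitter loop: V_Th = I_B·R_Th + V_BE + (β+1)I_B·R_E, so I_B = (3.36 − 0.7) / (15.3 + 201×1.5) = 0.00838 mA.
I_C = β·I_B = 200×0.00838 = 1.68 mA, and I_E = (β+1)I_B = 1.69 mA.
V_CE = V_CC − I_C·R_C − I_E·R_E = 22 − 1.68×1 − 1.69×1.5 = 17.8 V.
V_CE = 17.8 V > 0.2 V confirms active-region operation.

V_CE ≈ 18 V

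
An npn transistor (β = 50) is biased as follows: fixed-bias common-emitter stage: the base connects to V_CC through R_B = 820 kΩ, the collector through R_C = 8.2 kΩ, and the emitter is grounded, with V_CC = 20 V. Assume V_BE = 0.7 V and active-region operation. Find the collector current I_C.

I_C ≈ 1.2 mA

Base loop: V_CC = I_B·R_B + V_BE, so I_B = (20 − 0.7)/820 kΩ = 0.0235 mA.
In the active region I_C = β·I_B = 50 × 0.0235 = 1.18 mA.
Collector loop: V_CE = V_CC − I_C·R_C = 20 − 1.18×8.2 = 10.4 V.
Since V_CE = 10.4 V > V_CE(sat) ≈ 0.2 V, the transistor is in the active region as assumed.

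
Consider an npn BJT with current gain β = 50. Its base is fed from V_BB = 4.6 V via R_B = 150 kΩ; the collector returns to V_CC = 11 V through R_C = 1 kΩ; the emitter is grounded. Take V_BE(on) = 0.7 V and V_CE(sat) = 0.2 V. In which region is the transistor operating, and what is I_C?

Assume active. Base-emitter loop: I_B = (V_BB − V_BE)/R_B = (4.6 − 0.7)/150 = 0.026 mA.
I_C = β·I_B = 50×0.026 = 1.3 mA.
V_CE = V_CC − I_C·R_C = 11 − 1.3×1 = 9.7 V > V_CE(sat), so the active-region assumption holds.

active; I_C ≈ 1.3 mA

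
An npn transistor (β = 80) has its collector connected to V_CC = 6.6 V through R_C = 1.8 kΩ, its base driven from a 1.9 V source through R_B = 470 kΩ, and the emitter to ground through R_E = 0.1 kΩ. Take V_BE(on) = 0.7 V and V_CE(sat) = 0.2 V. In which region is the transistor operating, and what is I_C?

Assume active. Base-emitter loop: I_B = (V_BB − V_BE)/(R_B + (β+1)R_E) = (1.9 − 0.7)/(470 + 81×0.1) = 0.00251 mA.
I_C = β·I_B = 80×0.00251 = 0.201 mA.
V_CE = V_CC − I_C·R_C − I_E·R_E = 6.6 − 0.201×1.8 − 0.203×0.1 = 6.22 V > V_CE(sat), so the active-region assumption holds.

active; I_C ≈ 0.2 mA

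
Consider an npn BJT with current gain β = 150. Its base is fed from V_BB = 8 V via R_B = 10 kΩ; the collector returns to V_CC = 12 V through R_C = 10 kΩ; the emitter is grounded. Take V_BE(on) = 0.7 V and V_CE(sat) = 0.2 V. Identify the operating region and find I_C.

Assume active: I_B = (8 − 0.7)/10 = 0.73 mA, giving I_C = β·I_B = 110 mA.
But then V_CE = 12 − 110×10 = -1080 V < V_CE(sat) = 0.2 V — impossible in the active region.
So the transistor is saturated. With V_CE = 0.2 V, I_C = (V_CC − 0.2)/R_C = 11.8/10 = 1.18 mA.
Check: β·I_B = 110 mA > I_C = 1.18 mA, confirming saturation.

saturation; I_C ≈ 1.2 mA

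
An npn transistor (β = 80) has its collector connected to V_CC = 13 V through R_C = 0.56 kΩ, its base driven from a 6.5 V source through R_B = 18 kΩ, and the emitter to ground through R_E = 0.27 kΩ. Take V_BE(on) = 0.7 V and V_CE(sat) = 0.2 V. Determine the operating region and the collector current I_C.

active; I_C ≈ 12 mA

Assume active. Base-emitter loop: I_B = (V_BB − V_BE)/(R_B + (β+1)R_E) = (6.5 − 0.7)/(18 + 81×0.27) = 0.145 mA.
I_C = β·I_B = 80×0.145 = 11.6 mA.
V_CE = V_CC − I_C·R_C − I_E·R_E = 13 − 11.6×0.56 − 11.8×0.27 = 3.3 V > V_CE(sat), so the active-region assumption holds.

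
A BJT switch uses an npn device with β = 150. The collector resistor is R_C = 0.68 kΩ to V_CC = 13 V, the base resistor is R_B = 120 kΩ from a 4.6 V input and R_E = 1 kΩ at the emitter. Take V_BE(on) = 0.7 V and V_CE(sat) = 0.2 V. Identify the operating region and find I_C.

Assume active. Base-emitter loop: I_B = (V_BB − V_BE)/(R_B + (β+1)R_E) = (4.6 − 0.7)/(120 + 151×1) = 0.0144 mA.
I_C = β·I_B = 150×0.0144 = 2.16 mA.
V_CE = V_CC − I_C·R_C − I_E·R_E = 13 − 2.16×0.68 − 2.17×1 = 9.36 V > V_CE(sat), so the active-region assumption holds.

active; I_C ≈ 2.2 mA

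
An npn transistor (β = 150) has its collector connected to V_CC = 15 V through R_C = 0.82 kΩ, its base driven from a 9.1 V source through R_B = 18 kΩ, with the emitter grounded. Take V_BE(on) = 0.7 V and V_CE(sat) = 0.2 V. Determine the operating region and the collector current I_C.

Assume active: I_B = (9.1 − 0.7)/18 = 0.467 mA, giving I_C = β·I_B = 70 mA.
But then V_CE = 15 − 70×0.82 = -42.4 V < V_CE(sat) = 0.2 V — impossible in the active region.
So the transistor is saturated. With V_CE = 0.2 V, I_C = (V_CC − 0.2)/R_C = 14.8/0.82 = 18 mA.
Check: β·I_B = 70 mA > I_C = 18 mA, confirming saturation.

saturation; I_C ≈ 18 mA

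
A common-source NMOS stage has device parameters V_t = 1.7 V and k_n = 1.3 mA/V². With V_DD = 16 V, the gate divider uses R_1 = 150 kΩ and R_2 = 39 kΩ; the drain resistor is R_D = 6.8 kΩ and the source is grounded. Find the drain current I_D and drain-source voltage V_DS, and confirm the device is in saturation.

V_G = V_DD·R_2/(R_1+R_2) = 16×39/189 = 3.3 V. With the source grounded, V_GS = V_G = 3.3 V.
Assume saturation: I_D = (k_n/2)(V_GS − V_t)² = (1.3/2)×(3.3 − 1.7)² = 0.65×1.6² = 1.67 mA.
V_DS = V_DD − I_D·R_D = 16 − 1.67×6.8 = 4.66 V.
Saturation requires V_DS ≥ V_GS − V_t = 1.6 V; 4.66 ≥ 1.6 ✓.

I_D ≈ 1.7 mA, V_DS ≈ 4.7 V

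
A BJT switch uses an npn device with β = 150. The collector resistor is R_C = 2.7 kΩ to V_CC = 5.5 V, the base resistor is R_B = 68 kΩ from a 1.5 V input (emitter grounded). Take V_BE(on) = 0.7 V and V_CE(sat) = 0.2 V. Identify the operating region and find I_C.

Assume active. Base-emitter loop: I_B = (V_BB − V_BE)/R_B = (1.5 − 0.7)/68 = 0.0118 mA.
I_C = β·I_B = 150×0.0118 = 1.76 mA.
V_CE = V_CC − I_C·R_C = 5.5 − 1.76×2.7 = 0.735 V > V_CE(sat), so the active-region assumption holds.

active; I_C ≈ 1.8 mA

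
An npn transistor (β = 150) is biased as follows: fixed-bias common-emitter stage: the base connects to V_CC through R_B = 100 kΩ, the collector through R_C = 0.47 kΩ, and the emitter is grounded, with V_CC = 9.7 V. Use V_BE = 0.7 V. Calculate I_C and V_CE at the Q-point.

Base loop: V_CC = I_B·R_B + V_BE, so I_B = (9.7 − 0.7)/100 kΩ = 0.09 mA.
In the active region I_C = β·I_B = 150 × 0.09 = 13.5 mA.
Collector loop: V_CE = V_CC − I_C·R_C = 9.7 − 13.5×0.47 = 3.35 V.
Since V_CE = 3.35 V > V_CE(sat) ≈ 0.2 V, the transistor is in the active region as assumed.

I_C ≈ 14 mA, V_CE ≈ 3.4 V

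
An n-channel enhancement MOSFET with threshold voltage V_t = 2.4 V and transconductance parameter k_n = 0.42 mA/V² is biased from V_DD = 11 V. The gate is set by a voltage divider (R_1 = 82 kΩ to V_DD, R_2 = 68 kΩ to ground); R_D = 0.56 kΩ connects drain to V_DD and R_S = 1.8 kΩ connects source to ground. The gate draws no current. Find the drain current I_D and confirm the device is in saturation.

I_D ≈ 0.54 mA

V_G = V_DD·R_2/(R_1+R_2) = 11×68/150 = 4.99 V.
Assume saturation: I_D = (k_n/2)(V_GS − V_t)² with V_GS = V_G − I_D·R_S = 4.99 − 1.8·I_D.
Substituting gives 0.68·I_D² − 2.96·I_D + 1.41 = 0, with roots I_D = 0.543 or 3.8 mA.
The root I_D = 3.8 mA gives V_GS = -1.85 V ≤ V_t, so take I_D = 0.543 mA.
Then V_GS = 4.01 V and V_DS = V_DD − I_D(R_D+R_S) = 11 − 0.543×2.36 = 9.72 V.
Saturation requires V_DS ≥ V_GS − V_t = 1.61 V; 9.72 ≥ 1.61 ✓.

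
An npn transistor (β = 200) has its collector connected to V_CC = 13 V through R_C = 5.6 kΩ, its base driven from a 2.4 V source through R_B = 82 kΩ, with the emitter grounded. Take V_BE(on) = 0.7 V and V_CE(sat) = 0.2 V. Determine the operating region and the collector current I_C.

Assume active: I_B = (2.4 − 0.7)/82 = 0.0207 mA, giving I_C = β·I_B = 4.15 mA.
But then V_CE = 13 − 4.15×5.6 = -10.2 V < V_CE(sat) = 0.2 V — impossible in the active region.
So the transistor is saturated. With V_CE = 0.2 V, I_C = (V_CC − 0.2)/R_C = 12.8/5.6 = 2.29 mA.
Check: β·I_B = 4.15 mA > I_C = 2.29 mA, confirming saturation.

saturation; I_C ≈ 2.3 mA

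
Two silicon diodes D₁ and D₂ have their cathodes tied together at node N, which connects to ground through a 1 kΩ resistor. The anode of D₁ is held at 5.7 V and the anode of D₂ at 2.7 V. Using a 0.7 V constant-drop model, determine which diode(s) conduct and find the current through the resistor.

Only D₁ conducts; I_R ≈ 5 mA

Assume both conduct. Then node N would need to be at both 5.7−0.7 = 5 V and 2.7−0.7 = 2 V, which is impossible.
Assume only D₁ conducts: V_N = 5.7 − 0.7 = 5 V, so I_R = 5/1 = 5 mA.
Check D₂: its anode-to-cathode voltage is 2.7 − 5 = -2.3 V < 0.7 V, so it is off. The assumption is consistent.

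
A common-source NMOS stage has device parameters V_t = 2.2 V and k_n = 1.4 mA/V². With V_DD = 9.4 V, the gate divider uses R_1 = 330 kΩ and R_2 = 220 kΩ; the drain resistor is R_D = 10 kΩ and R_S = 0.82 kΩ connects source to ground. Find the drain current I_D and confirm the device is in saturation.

I_D ≈ 0.69 mA

V_G = V_DD·R_2/(R_1+R_2) = 9.4×220/550 = 3.76 V.
Assume saturation: I_D = (k_n/2)(V_GS − V_t)² with V_GS = V_G − I_D·R_S = 3.76 − 0.82·I_D.
Substituting gives 0.471·I_D² − 2.79·I_D + 1.7 = 0, with roots I_D = 0.691 or 5.24 mA.
The root I_D = 5.24 mA gives V_GS = -0.536 V ≤ V_t, so take I_D = 0.691 mA.
Then V_GS = 3.19 V and V_DS = V_DD − I_D(R_D+R_S) = 9.4 − 0.691×10.8 = 1.92 V.
Saturation requires V_DS ≥ V_GS − V_t = 0.993 V; 1.92 ≥ 0.993 ✓.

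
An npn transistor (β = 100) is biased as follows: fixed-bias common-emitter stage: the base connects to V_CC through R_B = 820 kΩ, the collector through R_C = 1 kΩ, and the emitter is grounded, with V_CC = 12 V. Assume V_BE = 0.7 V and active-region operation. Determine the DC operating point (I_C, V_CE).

Base loop: V_CC = I_B·R_B + V_BE, so I_B = (12 − 0.7)/820 kΩ = 0.0138 mA.
In the active region I_C = β·I_B = 100 × 0.0138 = 1.38 mA.
Collector loop: V_CE = V_CC − I_C·R_C = 12 − 1.38×1 = 10.6 V.
Since V_CE = 10.6 V > V_CE(sat) ≈ 0.2 V, the transistor is in the active region as assumed.

I_C ≈ 1.4 mA, V_CE ≈ 11 V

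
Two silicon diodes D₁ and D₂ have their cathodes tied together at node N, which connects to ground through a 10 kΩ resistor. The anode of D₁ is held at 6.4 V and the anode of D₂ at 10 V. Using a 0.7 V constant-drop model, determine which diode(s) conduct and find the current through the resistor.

Only D₂ conducts; I_R ≈ 0.93 mA

Assume both conduct. Then node N would need to be at both 6.4−0.7 = 5.7 V and 10−0.7 = 9.3 V, which is impossible.
Assume only D₂ conducts: V_N = 10 − 0.7 = 9.3 V, so I_R = 9.3/10 = 0.93 mA.
Check D₁: its anode-to-cathode voltage is 6.4 − 9.3 = -2.9 V < 0.7 V, so it is off. The assumption is consistent.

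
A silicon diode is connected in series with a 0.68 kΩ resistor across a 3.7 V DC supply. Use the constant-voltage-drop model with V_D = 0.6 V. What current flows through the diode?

I ≈ 4.6 mA

KVL around the loop: 3.7 = V_D + I·R = 0.6 + I × 0.68 kΩ.
So I = (3.7 − 0.6) / 0.68 kΩ = 3.1 / 0.68 = 4.56 mA.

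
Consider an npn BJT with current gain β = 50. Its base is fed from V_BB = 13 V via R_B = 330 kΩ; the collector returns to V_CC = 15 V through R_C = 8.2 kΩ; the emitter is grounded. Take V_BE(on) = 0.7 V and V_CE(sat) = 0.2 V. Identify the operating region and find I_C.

saturation; I_C ≈ 1.8 mA

Assume active: I_B = (13 − 0.7)/330 = 0.0373 mA, giving I_C = β·I_B = 1.86 mA.
But then V_CE = 15 − 1.86×8.2 = -0.282 V < V_CE(sat) = 0.2 V — impossible in the active region.
So the transistor is saturated. With V_CE = 0.2 V, I_C = (V_CC − 0.2)/R_C = 14.8/8.2 = 1.8 mA.
Check: β·I_B = 1.86 mA > I_C = 1.8 mA, confirming saturation.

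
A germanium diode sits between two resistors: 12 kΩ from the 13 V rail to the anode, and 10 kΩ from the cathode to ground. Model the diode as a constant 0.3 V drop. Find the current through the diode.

The two resistors are in series with the diode, so KVL gives 13 = I·12 + 0.3 + I·10.
I = (13 − 0.3) / (12 + 10) kΩ = 12.7 / 22 = 0.577 mA.

I ≈ 0.58 mA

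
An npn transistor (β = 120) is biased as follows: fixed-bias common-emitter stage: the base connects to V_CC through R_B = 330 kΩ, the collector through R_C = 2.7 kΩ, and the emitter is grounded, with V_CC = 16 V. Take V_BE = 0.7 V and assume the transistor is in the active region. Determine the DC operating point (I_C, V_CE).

I_C ≈ 5.6 mA, V_CE ≈ 0.98 V

Base loop: V_CC = I_B·R_B + V_BE, so I_B = (16 − 0.7)/330 kΩ = 0.0464 mA.
In the active region I_C = β·I_B = 120 × 0.0464 = 5.56 mA.
Collector loop: V_CE = V_CC − I_C·R_C = 16 − 5.56×2.7 = 0.978 V.
Since V_CE = 0.978 V > V_CE(sat) ≈ 0.2 V, the transistor is in the active region as assumed.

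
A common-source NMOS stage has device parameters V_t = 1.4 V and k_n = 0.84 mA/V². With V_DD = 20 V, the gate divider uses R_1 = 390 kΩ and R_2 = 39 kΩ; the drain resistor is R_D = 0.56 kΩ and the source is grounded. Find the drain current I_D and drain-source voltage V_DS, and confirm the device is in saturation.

V_G = V_DD·R_2/(R_1+R_2) = 20×39/429 = 1.82 V. With the source grounded, V_GS = V_G = 1.82 V.
Assume saturation: I_D = (k_n/2)(V_GS − V_t)² = (0.84/2)×(1.82 − 1.4)² = 0.42×0.418² = 0.0734 mA.
V_DS = V_DD − I_D·R_D = 20 − 0.0734×0.56 = 20 V.
Saturation requires V_DS ≥ V_GS − V_t = 0.418 V; 20 ≥ 0.418 ✓.

I_D ≈ 0.073 mA, V_DS ≈ 20 V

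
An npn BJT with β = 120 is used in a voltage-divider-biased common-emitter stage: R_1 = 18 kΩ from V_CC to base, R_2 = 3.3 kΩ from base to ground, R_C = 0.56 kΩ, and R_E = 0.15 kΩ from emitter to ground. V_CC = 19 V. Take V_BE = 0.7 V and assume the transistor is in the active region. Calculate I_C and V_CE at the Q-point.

I_C ≈ 13 mA, V_CE ≈ 9.9 V

Thevenize the base divider: V_Th = V_CC·R_2/(R_1+R_2) = 19×3.3/21.3 = 2.94 V, R_Th = R_1‖R_2 = 2.79 kΩ.
Base-emitter loop: V_Th = I_B·R_Th + V_BE + (β+1)I_B·R_E, so I_B = (2.94 − 0.7) / (2.79 + 121×0.15) = 0.107 mA.
I_C = β·I_B = 120×0.107 = 12.9 mA, and I_E = (β+1)I_B = 13 mA.
V_CE = V_CC − I_C·R_C − I_E·R_E = 19 − 12.9×0.56 − 13×0.15 = 9.85 V.
V_CE = 9.85 V > 0.2 V confirms active-region operation.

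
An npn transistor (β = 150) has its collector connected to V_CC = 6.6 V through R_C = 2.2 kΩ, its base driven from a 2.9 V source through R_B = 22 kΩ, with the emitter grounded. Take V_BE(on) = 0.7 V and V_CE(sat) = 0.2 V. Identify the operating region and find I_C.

saturation; I_C ≈ 2.9 mA

Assume active: I_B = (2.9 − 0.7)/22 = 0.1 mA, giving I_C = β·I_B = 15 mA.
But then V_CE = 6.6 − 15×2.2 = -26.4 V < V_CE(sat) = 0.2 V — impossible in the active region.
So the transistor is saturated. With V_CE = 0.2 V, I_C = (V_CC − 0.2)/R_C = 6.4/2.2 = 2.91 mA.
Check: β·I_B = 15 mA > I_C = 2.91 mA, confirming saturation.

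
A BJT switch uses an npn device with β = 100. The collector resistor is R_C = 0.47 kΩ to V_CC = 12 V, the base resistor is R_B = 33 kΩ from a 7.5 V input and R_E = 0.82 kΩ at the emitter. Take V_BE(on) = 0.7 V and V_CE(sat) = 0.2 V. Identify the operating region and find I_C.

Assume active. Base-emitter loop: I_B = (V_BB − V_BE)/(R_B + (β+1)R_E) = (7.5 − 0.7)/(33 + 101×0.82) = 0.0587 mA.
I_C = β·I_B = 100×0.0587 = 5.87 mA.
V_CE = V_CC − I_C·R_C − I_E·R_E = 12 − 5.87×0.47 − 5.93×0.82 = 4.38 V > V_CE(sat), so the active-region assumption holds.

active; I_C ≈ 5.9 mA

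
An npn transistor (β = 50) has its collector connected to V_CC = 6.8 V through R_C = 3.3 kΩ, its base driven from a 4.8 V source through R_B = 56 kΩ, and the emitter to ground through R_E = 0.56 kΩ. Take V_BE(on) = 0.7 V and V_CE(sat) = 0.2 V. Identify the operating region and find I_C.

saturation; I_C ≈ 1.7 mA

Assume active: I_B = (4.8 − 0.7)/(56 + 51×0.56) = 0.0485 mA, I_C = β·I_B = 2.42 mA.
Then V_CE = 6.8 − 2.42×3.3 − 2.47×0.56 = -2.59 V < 0.2 V — the active assumption fails.
Re-solve with V_CE = 0.2 V. KCL at the emitter: V_E/R_E = (V_BB−0.7−V_E)/R_B + (V_CC−0.2−V_E)/R_C, giving V_E = 0.984 V.
I_C = (V_CC − 0.2 − V_E)/R_C = (6.6 − 0.984)/3.3 = 1.7 mA.
Check: I_B = (4.1 − 0.984)/56 = 0.0556 mA, and β·I_B = 2.78 mA > I_C, confirming saturation.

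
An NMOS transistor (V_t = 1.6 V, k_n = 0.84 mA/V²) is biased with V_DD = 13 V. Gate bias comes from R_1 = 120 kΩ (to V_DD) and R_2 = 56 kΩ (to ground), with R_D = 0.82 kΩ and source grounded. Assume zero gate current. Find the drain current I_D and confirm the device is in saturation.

V_G = V_DD·R_2/(R_1+R_2) = 13×56/176 = 4.14 V. With the source grounded, V_GS = V_G = 4.14 V.
Assume saturation: I_D = (k_n/2)(V_GS − V_t)² = (0.84/2)×(4.14 − 1.6)² = 0.42×2.54² = 2.7 mA.
V_DS = V_DD − I_D·R_D = 13 − 2.7×0.82 = 10.8 V.
Saturation requires V_DS ≥ V_GS − V_t = 2.54 V; 10.8 ≥ 2.54 ✓.

I_D ≈ 2.7 mA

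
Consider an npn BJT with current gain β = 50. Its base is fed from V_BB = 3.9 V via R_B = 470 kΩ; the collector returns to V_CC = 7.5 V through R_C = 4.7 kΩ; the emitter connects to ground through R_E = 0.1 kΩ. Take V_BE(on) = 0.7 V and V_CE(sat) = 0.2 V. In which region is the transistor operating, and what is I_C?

Assume active. Base-emitter loop: I_B = (V_BB − V_BE)/(R_B + (β+1)R_E) = (3.9 − 0.7)/(470 + 51×0.1) = 0.00674 mA.
I_C = β·I_B = 50×0.00674 = 0.337 mA.
V_CE = V_CC − I_C·R_C − I_E·R_E = 7.5 − 0.337×4.7 − 0.344×0.1 = 5.88 V > V_CE(sat), so the active-region assumption holds.

active; I_C ≈ 0.34 mA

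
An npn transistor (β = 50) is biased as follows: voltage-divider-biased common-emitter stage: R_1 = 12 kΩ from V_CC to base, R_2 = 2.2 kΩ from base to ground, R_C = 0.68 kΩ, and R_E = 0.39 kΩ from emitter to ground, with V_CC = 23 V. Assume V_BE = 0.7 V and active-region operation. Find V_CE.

Thevenize the base divider: V_Th = V_CC·R_2/(R_1+R_2) = 23×2.2/14.2 = 3.56 V, R_Th = R_1‖R_2 = 1.86 kΩ.
Base-emitter loop: V_Th = I_B·R_Th + V_BE + (β+1)I_B·R_E, so I_B = (3.56 − 0.7) / (1.86 + 51×0.39) = 0.132 mA.
I_C = β·I_B = 50×0.132 = 6.58 mA, and I_E = (β+1)I_B = 6.71 mA.
V_CE = V_CC − I_C·R_C − I_E·R_E = 23 − 6.58×0.68 − 6.71×0.39 = 15.9 V.
V_CE = 15.9 V > 0.2 V confirms active-region operation.

V_CE ≈ 16 V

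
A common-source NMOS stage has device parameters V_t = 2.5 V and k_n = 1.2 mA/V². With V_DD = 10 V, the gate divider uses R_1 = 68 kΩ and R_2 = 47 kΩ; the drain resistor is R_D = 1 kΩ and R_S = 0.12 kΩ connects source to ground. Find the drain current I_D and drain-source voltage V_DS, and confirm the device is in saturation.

I_D ≈ 1.2 mA, V_DS ≈ 8.6 V

V_G = V_DD·R_2/(R_1+R_2) = 10×47/115 = 4.09 V.
Assume saturation: I_D = (k_n/2)(V_GS − V_t)² with V_GS = V_G − I_D·R_S = 4.09 − 0.12·I_D.
Substituting gives 0.00864·I_D² − 1.23·I_D + 1.51 = 0, with roots I_D = 1.24 or 141 mA.
The root I_D = 141 mA gives V_GS = -12.8 V ≤ V_t, so take I_D = 1.24 mA.
Then V_GS = 3.94 V and V_DS = V_DD − I_D(R_D+R_S) = 10 − 1.24×1.12 = 8.61 V.
Saturation requires V_DS ≥ V_GS − V_t = 1.44 V; 8.61 ≥ 1.44 ✓.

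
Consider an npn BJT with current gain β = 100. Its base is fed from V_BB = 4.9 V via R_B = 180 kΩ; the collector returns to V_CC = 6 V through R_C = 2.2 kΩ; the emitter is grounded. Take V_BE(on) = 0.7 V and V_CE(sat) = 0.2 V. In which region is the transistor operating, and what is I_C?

Assume active. Base-emitter loop: I_B = (V_BB − V_BE)/R_B = (4.9 − 0.7)/180 = 0.0233 mA.
I_C = β·I_B = 100×0.0233 = 2.33 mA.
V_CE = V_CC − I_C·R_C = 6 − 2.33×2.2 = 0.867 V > V_CE(sat), so the active-region assumption holds.

active; I_C ≈ 2.3 mA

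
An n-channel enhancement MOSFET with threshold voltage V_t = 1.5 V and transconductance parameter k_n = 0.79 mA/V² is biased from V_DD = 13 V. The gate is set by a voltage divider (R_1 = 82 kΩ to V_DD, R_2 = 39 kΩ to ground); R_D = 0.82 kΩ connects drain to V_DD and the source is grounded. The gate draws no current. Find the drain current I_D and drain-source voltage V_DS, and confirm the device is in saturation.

I_D ≈ 2.9 mA, V_DS ≈ 11 V

V_G = V_DD·R_2/(R_1+R_2) = 13×39/121 = 4.19 V. With the source grounded, V_GS = V_G = 4.19 V.
Assume saturation: I_D = (k_n/2)(V_GS − V_t)² = (0.79/2)×(4.19 − 1.5)² = 0.395×2.69² = 2.86 mA.
V_DS = V_DD − I_D·R_D = 13 − 2.86×0.82 = 10.7 V.
Saturation requires V_DS ≥ V_GS − V_t = 2.69 V; 10.7 ≥ 2.69 ✓.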